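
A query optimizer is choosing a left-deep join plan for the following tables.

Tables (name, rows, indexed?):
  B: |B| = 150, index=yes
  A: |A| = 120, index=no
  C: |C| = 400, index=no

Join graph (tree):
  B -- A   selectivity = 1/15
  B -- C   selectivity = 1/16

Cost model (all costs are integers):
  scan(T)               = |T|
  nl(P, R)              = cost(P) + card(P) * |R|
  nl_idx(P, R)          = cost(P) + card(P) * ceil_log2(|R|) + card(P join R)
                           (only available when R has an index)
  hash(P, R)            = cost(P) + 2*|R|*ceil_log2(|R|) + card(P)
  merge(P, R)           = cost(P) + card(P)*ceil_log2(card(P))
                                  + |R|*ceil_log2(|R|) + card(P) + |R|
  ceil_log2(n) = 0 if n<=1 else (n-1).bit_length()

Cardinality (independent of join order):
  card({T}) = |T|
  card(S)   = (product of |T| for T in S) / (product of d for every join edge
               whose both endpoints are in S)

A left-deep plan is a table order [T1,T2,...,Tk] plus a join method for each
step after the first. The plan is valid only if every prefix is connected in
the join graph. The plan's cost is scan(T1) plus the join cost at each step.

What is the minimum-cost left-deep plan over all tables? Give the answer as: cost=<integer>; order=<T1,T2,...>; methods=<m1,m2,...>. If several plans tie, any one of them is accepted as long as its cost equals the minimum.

cost=8630; order=C,B,A; methods=hash,hash

Selinger DP (subsets sized 1..n):
  {B}: scan cost=150, card=150
  {A}: scan cost=120, card=120
  {C}: scan cost=400, card=400
  {AB}: card=1200; try (A,hash)→1980, (B,nl_idx)→2280, (B,merge)→2430, (A,merge)→2460, (B,hash)→2640, (B,nl)→18120 …(+1); best=1980 via (A,hash)
  {BC}: card=3750; try (B,hash)→3200, (C,merge)→5500, (B,merge)→5750, (B,nl_idx)→7350, (C,hash)→7500, (C,nl)→60150 …(+1); best=3200 via (B,hash)
  {ABC}: card=30000; try (A,hash)→8630, (C,hash)→10380, (C,merge)→20380, (A,merge)→52910, (A,nl)→453200, (C,nl)→481980; best=8630 via (A,hash)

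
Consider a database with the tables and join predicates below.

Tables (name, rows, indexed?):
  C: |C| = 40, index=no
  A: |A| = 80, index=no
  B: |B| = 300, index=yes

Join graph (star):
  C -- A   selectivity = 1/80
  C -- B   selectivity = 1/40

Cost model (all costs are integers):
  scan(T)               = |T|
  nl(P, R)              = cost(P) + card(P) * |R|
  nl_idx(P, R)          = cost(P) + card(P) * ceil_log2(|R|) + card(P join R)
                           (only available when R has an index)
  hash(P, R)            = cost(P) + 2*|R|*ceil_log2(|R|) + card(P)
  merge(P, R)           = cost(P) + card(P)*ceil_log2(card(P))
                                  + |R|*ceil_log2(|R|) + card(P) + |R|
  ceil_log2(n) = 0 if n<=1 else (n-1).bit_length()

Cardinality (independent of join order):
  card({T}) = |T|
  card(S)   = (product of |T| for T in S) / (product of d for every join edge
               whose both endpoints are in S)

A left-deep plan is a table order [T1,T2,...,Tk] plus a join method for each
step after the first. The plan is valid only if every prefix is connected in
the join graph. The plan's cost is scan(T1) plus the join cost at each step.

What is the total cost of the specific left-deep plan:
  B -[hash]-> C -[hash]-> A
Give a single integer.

2500

step 1: scan B: cost=300, card=300
step 2: join C via hash
    card(P join C) = 300*40/(40) = 300
    cost = 300 + 2*40*6 + 300 = 1080
step 3: join A via hash
    card(P join A) = 300*80/(80) = 300
    cost = 1080 + 2*80*7 + 300 = 2500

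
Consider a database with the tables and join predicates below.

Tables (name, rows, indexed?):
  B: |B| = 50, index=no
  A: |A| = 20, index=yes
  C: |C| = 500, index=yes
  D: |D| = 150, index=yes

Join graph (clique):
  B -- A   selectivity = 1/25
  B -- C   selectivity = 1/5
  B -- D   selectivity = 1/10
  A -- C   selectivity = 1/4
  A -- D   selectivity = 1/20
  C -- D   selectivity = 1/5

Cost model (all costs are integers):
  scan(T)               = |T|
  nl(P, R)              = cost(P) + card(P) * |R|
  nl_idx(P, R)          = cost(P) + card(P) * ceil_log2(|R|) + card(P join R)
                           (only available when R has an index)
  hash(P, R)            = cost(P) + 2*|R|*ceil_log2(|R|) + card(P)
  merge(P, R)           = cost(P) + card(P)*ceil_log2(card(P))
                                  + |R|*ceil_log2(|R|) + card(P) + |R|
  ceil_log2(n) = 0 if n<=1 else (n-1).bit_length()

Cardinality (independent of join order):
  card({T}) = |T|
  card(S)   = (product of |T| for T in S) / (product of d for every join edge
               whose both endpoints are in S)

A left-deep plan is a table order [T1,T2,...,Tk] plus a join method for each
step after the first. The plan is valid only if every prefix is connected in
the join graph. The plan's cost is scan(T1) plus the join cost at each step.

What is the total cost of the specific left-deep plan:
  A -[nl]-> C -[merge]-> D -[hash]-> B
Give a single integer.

step 1: scan A: cost=20, card=20
step 2: join C via nl
    card(P join C) = 20*500/(4) = 2500
    cost = 20 + 20*500 = 10020
step 3: join D via merge
    card(P join D) = 2500*150/(20*5) = 3750
    cost = 10020 + 2500*12 + 150*8 + 2500 + 150 = 43870
step 4: join B via hash
    card(P join B) = 3750*50/(25*5*10) = 150
    cost = 43870 + 2*50*6 + 3750 = 48220

48220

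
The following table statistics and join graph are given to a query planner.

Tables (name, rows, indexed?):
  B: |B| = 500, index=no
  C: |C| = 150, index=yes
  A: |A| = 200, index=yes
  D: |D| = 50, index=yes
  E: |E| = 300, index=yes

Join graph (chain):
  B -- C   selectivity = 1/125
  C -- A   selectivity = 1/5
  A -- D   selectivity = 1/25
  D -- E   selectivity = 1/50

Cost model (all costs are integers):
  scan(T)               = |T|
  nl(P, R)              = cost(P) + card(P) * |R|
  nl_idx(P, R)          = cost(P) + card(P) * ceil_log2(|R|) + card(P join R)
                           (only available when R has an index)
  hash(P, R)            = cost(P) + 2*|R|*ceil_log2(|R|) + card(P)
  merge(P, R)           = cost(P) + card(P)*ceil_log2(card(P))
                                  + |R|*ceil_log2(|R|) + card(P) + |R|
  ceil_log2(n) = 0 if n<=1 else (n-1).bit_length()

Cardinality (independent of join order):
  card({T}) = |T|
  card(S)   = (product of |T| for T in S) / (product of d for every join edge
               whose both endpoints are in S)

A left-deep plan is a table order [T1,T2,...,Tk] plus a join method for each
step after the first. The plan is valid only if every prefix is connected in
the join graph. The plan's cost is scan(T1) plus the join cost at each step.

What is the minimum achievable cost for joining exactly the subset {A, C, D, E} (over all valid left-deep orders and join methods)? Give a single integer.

9100

Selinger DP over subsets of {A,C,D,E}:
  {C}: scan cost=150, card=150
  {A}: scan cost=200, card=200
  {D}: scan cost=50, card=50
  {E}: scan cost=300, card=300
  {AC}: card=6000; try (C,hash)→2800, (A,merge)→3300, (C,merge)→3350, (A,hash)→3500, (A,nl_idx)→7350, (C,nl_idx)→7800 …(+2); best=2800 via (C,hash)
  {AD}: card=400; try (A,nl_idx)→850, (D,hash)→1000, (D,nl_idx)→1800, (A,merge)→2200, (D,merge)→2350, (A,hash)→3300 …(+2); best=850 via (A,nl_idx)
  {DE}: card=300; try (E,nl_idx)→800, (D,hash)→1200, (D,nl_idx)→2400, (E,merge)→3400, (D,merge)→3650, (E,hash)→5500 …(+2); best=800 via (E,nl_idx)
  {ACD}: card=12000; try (C,hash)→3650, (C,merge)→6200, (D,hash)→9400, (C,nl_idx)→16050, (D,nl_idx)→50800, (C,nl)→60850 …(+2); best=3650 via (C,hash)
  {ADE}: card=2400; try (A,hash)→4300, (A,merge)→5600, (A,nl_idx)→5600, (E,hash)→6650, (E,nl_idx)→6850, (E,merge)→7850 …(+2); best=4300 via (A,hash)
  {ACDE}: card=72000; try (C,hash)→9100, (E,hash)→21050, (C,merge)→36850, (C,nl_idx)→95500, (E,nl_idx)→183650, (E,merge)→186650 …(+2); best=9100 via (C,hash)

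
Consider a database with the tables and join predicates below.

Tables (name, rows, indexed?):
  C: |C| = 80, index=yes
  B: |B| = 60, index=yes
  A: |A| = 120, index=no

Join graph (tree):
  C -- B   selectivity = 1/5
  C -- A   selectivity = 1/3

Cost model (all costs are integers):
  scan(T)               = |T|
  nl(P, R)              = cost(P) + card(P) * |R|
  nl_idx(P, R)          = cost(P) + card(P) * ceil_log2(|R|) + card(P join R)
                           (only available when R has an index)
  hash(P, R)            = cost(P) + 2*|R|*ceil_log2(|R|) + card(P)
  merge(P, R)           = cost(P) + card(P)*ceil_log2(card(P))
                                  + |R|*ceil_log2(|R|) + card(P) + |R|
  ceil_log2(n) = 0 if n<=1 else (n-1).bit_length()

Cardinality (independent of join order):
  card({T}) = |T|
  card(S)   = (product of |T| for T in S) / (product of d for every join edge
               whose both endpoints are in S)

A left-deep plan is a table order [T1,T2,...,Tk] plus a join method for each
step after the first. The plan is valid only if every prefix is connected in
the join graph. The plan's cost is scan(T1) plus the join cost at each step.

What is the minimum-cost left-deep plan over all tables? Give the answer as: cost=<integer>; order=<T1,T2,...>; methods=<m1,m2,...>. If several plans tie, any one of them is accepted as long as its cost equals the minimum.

Selinger DP (subsets sized 1..n):
  {C}: scan cost=80, card=80
  {B}: scan cost=60, card=60
  {A}: scan cost=120, card=120
  {BC}: card=960; try (B,hash)→880, (C,merge)→1120, (B,merge)→1140, (C,hash)→1240, (C,nl_idx)→1440, (B,nl_idx)→1520 …(+2); best=880 via (B,hash)
  {AC}: card=3200; try (C,hash)→1360, (A,merge)→1680, (C,merge)→1720, (A,hash)→1840, (C,nl_idx)→4160, (A,nl)→9680 …(+1); best=1360 via (C,hash)
  {ABC}: card=38400; try (A,hash)→3520, (B,hash)→5280, (A,merge)→12400, (B,merge)→43380, (B,nl_idx)→58960, (A,nl)→116080 …(+1); best=3520 via (A,hash)

cost=3520; order=C,B,A; methods=hash,hash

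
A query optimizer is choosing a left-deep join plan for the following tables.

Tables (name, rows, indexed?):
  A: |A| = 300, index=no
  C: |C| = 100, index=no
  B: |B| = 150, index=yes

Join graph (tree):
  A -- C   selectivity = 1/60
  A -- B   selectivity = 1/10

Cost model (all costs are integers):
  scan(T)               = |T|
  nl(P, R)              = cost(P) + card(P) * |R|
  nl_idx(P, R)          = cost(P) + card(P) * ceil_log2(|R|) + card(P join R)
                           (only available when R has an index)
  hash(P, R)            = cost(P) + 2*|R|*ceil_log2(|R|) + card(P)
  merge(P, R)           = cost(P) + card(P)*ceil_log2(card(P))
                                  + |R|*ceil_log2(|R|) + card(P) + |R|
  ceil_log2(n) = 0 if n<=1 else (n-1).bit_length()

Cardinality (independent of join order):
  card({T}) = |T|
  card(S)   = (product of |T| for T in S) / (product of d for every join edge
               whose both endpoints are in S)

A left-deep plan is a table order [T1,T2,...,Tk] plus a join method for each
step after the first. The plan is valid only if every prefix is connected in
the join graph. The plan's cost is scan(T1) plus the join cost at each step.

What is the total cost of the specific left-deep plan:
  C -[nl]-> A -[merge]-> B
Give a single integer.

step 1: scan C: cost=100, card=100
step 2: join A via nl
    card(P join A) = 100*300/(60) = 500
    cost = 100 + 100*300 = 30100
step 3: join B via merge
    card(P join B) = 500*150/(10) = 7500
    cost = 30100 + 500*9 + 150*8 + 500 + 150 = 36450

36450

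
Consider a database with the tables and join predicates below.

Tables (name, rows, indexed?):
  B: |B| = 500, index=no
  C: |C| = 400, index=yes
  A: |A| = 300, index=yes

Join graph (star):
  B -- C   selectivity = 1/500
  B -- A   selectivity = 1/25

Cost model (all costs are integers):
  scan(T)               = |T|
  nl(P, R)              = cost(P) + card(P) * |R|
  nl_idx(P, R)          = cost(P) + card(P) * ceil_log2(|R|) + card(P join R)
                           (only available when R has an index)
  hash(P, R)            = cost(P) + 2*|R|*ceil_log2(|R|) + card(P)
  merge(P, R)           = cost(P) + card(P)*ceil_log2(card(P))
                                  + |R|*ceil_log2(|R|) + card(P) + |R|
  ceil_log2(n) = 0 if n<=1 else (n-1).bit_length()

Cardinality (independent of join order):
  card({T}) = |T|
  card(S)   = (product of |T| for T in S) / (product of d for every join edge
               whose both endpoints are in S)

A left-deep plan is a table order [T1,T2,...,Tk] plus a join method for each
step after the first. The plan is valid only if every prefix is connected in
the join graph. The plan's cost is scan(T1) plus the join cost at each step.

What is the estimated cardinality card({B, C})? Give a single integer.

Tables in S: B(500), C(400)
Edges inside S: B-C(d=500)
numerator = 500 * 400 = 200000
denominator = 500 = 500
card(S) = 200000 / 500 = 400

400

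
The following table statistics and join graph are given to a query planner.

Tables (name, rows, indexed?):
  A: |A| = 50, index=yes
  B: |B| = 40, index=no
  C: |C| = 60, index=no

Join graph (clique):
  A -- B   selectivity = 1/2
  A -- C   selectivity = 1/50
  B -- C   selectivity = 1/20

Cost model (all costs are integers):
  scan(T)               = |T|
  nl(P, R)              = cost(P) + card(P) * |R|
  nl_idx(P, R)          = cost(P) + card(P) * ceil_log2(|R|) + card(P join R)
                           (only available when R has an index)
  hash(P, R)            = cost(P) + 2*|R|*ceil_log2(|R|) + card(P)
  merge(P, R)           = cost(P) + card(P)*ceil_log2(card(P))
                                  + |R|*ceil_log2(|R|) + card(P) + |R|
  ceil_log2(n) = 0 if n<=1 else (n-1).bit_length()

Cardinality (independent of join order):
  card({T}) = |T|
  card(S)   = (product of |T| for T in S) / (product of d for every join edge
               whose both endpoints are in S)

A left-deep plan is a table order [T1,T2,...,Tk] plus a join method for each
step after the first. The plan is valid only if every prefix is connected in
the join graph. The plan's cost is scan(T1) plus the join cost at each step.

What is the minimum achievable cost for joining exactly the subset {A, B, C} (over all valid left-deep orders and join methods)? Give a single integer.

Selinger DP over subsets of {A,B,C}:
  {A}: scan cost=50, card=50
  {B}: scan cost=40, card=40
  {C}: scan cost=60, card=60
  {AB}: card=1000; try (B,hash)→580, (A,merge)→670, (B,merge)→680, (A,hash)→680, (A,nl_idx)→1280, (A,nl)→2040 …(+1); best=580 via (B,hash)
  {AC}: card=60; try (A,nl_idx)→480, (A,hash)→720, (C,hash)→820, (C,merge)→820, (A,merge)→830, (C,nl)→3050 …(+1); best=480 via (A,nl_idx)
  {BC}: card=120; try (B,hash)→600, (C,merge)→740, (B,merge)→760, (C,hash)→800, (C,nl)→2440, (B,nl)→2460; best=600 via (B,hash)
  {ABC}: card=60; try (B,hash)→1020, (B,merge)→1180, (A,hash)→1320, (A,nl_idx)→1380, (A,merge)→1910, (C,hash)→2300 …(+4); best=1020 via (B,hash)

1020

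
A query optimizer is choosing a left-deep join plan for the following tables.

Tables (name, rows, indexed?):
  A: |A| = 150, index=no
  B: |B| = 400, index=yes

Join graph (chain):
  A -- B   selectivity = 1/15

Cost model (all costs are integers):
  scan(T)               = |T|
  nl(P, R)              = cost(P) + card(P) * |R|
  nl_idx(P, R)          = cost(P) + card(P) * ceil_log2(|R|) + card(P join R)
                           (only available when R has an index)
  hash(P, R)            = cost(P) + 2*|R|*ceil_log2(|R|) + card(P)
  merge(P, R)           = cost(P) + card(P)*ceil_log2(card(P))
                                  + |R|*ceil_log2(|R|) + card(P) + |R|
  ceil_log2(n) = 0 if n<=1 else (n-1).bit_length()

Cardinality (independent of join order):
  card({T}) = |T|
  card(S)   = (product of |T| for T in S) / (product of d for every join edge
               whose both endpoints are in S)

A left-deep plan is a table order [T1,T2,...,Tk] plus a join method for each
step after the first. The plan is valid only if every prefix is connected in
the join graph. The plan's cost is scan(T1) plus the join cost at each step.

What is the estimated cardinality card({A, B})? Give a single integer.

Tables in S: A(150), B(400)
Edges inside S: A-B(d=15)
numerator = 150 * 400 = 60000
denominator = 15 = 15
card(S) = 60000 / 15 = 4000

4000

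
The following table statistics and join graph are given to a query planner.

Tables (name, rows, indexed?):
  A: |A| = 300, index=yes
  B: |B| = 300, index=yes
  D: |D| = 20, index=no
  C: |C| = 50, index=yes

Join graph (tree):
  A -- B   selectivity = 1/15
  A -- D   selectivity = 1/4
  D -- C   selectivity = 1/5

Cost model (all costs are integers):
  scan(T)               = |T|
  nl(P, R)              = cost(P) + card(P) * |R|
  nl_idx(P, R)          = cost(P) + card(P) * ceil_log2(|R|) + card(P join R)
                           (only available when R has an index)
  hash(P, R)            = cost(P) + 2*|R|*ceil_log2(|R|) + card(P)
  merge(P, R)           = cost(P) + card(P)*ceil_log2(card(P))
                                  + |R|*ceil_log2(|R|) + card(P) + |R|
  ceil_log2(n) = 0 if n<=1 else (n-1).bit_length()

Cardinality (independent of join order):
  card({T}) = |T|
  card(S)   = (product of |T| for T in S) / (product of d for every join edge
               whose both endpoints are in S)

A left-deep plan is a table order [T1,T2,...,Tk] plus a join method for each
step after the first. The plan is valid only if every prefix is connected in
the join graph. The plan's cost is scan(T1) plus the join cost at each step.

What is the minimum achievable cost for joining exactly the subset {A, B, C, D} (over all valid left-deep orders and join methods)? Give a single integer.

23300

Selinger DP over subsets of {A,B,C,D}:
  {A}: scan cost=300, card=300
  {B}: scan cost=300, card=300
  {D}: scan cost=20, card=20
  {C}: scan cost=50, card=50
  {AB}: card=6000; try (B,hash)→6000, (A,hash)→6000, (B,merge)→6300, (A,merge)→6300, (B,nl_idx)→9000, (A,nl_idx)→9000 …(+2); best=6000 via (B,hash)
  {AD}: card=1500; try (D,hash)→800, (A,nl_idx)→1700, (A,merge)→3140, (D,merge)→3420, (A,hash)→5440, (A,nl)→6020 …(+1); best=800 via (D,hash)
  {CD}: card=200; try (D,hash)→300, (C,nl_idx)→340, (C,merge)→490, (D,merge)→520, (C,hash)→640, (C,nl)→1020 …(+1); best=300 via (D,hash)
  {ABD}: card=30000; try (B,hash)→7700, (D,hash)→12200, (B,merge)→21800, (B,nl_idx)→44300, (D,merge)→90120, (D,nl)→126000 …(+1); best=7700 via (B,hash)
  {ACD}: card=15000; try (C,hash)→2900, (A,merge)→5100, (A,hash)→5900, (A,nl_idx)→17100, (C,merge)→19150, (C,nl_idx)→24800 …(+2); best=2900 via (C,hash)
  {ABCD}: card=300000; try (B,hash)→23300, (C,hash)→38300, (B,merge)→230900, (B,nl_idx)→437900, (C,nl_idx)→487700, (C,merge)→488050 …(+2); best=23300 via (B,hash)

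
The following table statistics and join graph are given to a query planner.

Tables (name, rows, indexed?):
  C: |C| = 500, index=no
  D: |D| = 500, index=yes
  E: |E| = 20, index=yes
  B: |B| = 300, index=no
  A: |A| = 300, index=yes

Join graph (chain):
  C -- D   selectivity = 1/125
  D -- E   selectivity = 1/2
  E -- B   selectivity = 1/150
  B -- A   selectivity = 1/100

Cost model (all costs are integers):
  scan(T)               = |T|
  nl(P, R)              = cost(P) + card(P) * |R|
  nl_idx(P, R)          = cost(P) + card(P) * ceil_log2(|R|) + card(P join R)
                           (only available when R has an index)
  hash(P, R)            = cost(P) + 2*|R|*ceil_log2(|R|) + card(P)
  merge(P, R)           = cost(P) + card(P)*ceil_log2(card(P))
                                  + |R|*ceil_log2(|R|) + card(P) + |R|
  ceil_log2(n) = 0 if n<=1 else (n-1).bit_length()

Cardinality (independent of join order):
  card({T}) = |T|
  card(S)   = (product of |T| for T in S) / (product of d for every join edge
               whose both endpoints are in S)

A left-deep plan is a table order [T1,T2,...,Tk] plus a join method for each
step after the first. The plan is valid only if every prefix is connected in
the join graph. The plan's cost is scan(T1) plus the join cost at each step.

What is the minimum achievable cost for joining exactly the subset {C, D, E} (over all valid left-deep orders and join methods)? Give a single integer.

Selinger DP over subsets of {C,D,E}:
  {C}: scan cost=500, card=500
  {D}: scan cost=500, card=500
  {E}: scan cost=20, card=20
  {CD}: card=2000; try (D,nl_idx)→7000, (D,hash)→10000, (C,hash)→10000, (D,merge)→10500, (C,merge)→10500, (D,nl)→250500 …(+1); best=7000 via (D,nl_idx)
  {DE}: card=5000; try (E,hash)→1200, (D,merge)→5140, (D,nl_idx)→5200, (E,merge)→5620, (E,nl_idx)→8000, (D,hash)→9040 …(+2); best=1200 via (E,hash)
  {CDE}: card=20000; try (E,hash)→9200, (C,hash)→15200, (E,merge)→31120, (E,nl_idx)→37000, (E,nl)→47000, (C,merge)→76200 …(+1); best=9200 via (E,hash)

9200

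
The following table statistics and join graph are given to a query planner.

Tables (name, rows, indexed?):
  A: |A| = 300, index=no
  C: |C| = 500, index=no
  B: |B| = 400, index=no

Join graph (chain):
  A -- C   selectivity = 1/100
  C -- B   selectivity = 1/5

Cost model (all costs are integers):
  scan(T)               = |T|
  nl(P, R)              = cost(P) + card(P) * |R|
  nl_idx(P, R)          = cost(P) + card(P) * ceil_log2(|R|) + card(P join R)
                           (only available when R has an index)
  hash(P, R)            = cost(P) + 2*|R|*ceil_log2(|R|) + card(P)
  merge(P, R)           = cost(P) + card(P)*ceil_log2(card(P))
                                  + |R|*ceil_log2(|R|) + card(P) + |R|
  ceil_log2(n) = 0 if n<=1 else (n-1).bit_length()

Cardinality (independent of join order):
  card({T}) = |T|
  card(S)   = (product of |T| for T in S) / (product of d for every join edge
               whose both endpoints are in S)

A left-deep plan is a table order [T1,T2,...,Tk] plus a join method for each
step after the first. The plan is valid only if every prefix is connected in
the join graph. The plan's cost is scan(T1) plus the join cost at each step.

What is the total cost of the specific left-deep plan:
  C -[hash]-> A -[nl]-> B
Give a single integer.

step 1: scan C: cost=500, card=500
step 2: join A via hash
    card(P join A) = 500*300/(100) = 1500
    cost = 500 + 2*300*9 + 500 = 6400
step 3: join B via nl
    card(P join B) = 1500*400/(5) = 120000
    cost = 6400 + 1500*400 = 606400

606400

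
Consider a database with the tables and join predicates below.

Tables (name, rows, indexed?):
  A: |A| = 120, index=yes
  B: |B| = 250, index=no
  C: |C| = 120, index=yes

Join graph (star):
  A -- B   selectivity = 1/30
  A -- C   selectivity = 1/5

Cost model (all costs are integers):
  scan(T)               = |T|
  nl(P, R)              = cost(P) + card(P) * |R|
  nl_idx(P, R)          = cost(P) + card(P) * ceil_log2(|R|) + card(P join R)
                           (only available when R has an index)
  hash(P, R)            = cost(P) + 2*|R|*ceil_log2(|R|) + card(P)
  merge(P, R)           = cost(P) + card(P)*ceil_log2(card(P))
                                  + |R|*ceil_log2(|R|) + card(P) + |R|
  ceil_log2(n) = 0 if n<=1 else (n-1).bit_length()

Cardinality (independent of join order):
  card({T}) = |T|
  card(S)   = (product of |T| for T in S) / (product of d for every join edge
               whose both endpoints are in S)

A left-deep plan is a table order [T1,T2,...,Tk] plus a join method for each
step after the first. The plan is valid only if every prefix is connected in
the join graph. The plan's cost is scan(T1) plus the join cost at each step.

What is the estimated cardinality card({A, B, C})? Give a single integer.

24000

Tables in S: A(120), B(250), C(120)
Edges inside S: A-B(d=30), A-C(d=5)
numerator = 120 * 250 * 120 = 3600000
denominator = 30 * 5 = 150
card(S) = 3600000 / 150 = 24000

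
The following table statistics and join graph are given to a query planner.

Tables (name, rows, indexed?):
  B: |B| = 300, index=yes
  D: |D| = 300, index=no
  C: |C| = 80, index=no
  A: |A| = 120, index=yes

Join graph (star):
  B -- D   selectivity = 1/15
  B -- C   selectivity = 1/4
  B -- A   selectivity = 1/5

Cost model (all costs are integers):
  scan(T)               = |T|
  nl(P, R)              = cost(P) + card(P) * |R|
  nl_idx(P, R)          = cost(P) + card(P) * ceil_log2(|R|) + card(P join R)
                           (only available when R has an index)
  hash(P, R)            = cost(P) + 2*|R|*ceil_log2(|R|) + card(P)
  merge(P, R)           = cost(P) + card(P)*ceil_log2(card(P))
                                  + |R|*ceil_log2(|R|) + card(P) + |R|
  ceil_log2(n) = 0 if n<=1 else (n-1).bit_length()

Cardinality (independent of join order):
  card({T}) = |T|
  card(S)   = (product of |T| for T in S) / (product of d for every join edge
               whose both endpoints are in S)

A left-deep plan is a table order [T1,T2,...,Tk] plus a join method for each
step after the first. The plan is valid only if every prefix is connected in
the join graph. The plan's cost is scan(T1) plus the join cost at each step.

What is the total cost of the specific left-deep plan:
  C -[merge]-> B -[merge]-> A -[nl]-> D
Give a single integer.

43288680

step 1: scan C: cost=80, card=80
step 2: join B via merge
    card(P join B) = 80*300/(4) = 6000
    cost = 80 + 80*7 + 300*9 + 80 + 300 = 3720
step 3: join A via merge
    card(P join A) = 6000*120/(5) = 144000
    cost = 3720 + 6000*13 + 120*7 + 6000 + 120 = 88680
step 4: join D via nl
    card(P join D) = 144000*300/(15) = 2880000
    cost = 88680 + 144000*300 = 43288680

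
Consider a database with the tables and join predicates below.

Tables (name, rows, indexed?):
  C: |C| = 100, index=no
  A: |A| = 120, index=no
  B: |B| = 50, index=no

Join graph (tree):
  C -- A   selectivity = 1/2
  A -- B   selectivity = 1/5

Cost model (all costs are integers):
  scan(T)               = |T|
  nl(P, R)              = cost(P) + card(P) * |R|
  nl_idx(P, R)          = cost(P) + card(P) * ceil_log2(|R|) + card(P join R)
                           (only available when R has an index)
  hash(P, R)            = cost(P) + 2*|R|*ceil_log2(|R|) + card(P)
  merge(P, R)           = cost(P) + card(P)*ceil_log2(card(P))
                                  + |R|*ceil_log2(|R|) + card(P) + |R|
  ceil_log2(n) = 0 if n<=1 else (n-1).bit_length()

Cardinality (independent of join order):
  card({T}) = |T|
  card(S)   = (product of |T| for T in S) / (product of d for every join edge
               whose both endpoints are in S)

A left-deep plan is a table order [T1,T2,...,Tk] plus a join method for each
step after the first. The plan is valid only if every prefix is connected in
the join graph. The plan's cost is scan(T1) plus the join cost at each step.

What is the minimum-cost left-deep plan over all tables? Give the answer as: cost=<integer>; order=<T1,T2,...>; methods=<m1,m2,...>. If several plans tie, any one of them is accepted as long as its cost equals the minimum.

Selinger DP (subsets sized 1..n):
  {C}: scan cost=100, card=100
  {A}: scan cost=120, card=120
  {B}: scan cost=50, card=50
  {AC}: card=6000; try (C,hash)→1640, (A,merge)→1860, (C,merge)→1880, (A,hash)→1880, (A,nl)→12100, (C,nl)→12120; best=1640 via (C,hash)
  {AB}: card=1200; try (B,hash)→840, (A,merge)→1360, (B,merge)→1430, (A,hash)→1780, (A,nl)→6050, (B,nl)→6120; best=840 via (B,hash)
  {ABC}: card=60000; try (C,hash)→3440, (B,hash)→8240, (C,merge)→16040, (B,merge)→85990, (C,nl)→120840, (B,nl)→301640; best=3440 via (C,hash)

cost=3440; order=A,B,C; methods=hash,hash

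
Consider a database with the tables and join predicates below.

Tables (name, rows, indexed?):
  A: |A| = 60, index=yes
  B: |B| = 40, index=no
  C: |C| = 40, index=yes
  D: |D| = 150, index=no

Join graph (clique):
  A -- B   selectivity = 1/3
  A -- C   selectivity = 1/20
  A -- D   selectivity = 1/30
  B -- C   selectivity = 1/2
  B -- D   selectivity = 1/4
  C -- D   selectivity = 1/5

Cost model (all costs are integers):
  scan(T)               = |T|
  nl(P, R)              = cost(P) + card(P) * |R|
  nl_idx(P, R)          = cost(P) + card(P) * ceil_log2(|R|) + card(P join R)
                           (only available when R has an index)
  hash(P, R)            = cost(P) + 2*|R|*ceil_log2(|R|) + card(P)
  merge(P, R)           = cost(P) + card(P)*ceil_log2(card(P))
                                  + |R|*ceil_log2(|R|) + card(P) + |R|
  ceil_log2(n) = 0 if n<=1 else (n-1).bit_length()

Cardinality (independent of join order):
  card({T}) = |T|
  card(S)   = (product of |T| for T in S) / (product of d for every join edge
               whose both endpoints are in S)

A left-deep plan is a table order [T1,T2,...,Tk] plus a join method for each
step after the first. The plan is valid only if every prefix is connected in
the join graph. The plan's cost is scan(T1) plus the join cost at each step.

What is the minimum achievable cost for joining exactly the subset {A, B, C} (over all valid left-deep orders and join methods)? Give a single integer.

1000

Selinger DP over subsets of {A,B,C}:
  {A}: scan cost=60, card=60
  {B}: scan cost=40, card=40
  {C}: scan cost=40, card=40
  {AB}: card=800; try (B,hash)→600, (A,merge)→740, (B,merge)→760, (A,hash)→800, (A,nl_idx)→1080, (A,nl)→2440 …(+1); best=600 via (B,hash)
  {AC}: card=120; try (A,nl_idx)→400, (C,nl_idx)→540, (C,hash)→600, (A,merge)→740, (C,merge)→760, (A,hash)→800 …(+2); best=400 via (A,nl_idx)
  {BC}: card=800; try (C,hash)→560, (B,hash)→560, (C,merge)→600, (B,merge)→600, (C,nl_idx)→1080, (C,nl)→1640 …(+1); best=560 via (C,hash)
  {ABC}: card=800; try (B,hash)→1000, (B,merge)→1640, (C,hash)→1880, (A,hash)→2080, (B,nl)→5200, (A,nl_idx)→6160 …(+5); best=1000 via (B,hash)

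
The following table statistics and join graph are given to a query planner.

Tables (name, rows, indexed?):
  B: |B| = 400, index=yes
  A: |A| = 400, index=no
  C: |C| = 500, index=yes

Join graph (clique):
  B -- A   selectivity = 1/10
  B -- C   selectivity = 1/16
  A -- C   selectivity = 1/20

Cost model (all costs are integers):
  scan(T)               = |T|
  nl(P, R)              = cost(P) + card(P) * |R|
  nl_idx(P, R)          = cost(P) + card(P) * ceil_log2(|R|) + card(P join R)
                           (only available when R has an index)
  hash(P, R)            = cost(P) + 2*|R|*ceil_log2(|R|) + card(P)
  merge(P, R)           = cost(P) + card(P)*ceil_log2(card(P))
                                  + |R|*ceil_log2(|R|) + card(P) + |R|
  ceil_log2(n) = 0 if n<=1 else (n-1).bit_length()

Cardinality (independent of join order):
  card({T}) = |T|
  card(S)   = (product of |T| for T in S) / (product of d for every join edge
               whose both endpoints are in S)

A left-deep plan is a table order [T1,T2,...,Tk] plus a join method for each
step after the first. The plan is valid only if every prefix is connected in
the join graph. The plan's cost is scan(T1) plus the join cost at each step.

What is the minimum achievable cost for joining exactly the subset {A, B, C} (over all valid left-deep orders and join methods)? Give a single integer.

25400

Selinger DP over subsets of {A,B,C}:
  {B}: scan cost=400, card=400
  {A}: scan cost=400, card=400
  {C}: scan cost=500, card=500
  {AB}: card=16000; try (B,hash)→8000, (A,hash)→8000, (B,merge)→8400, (A,merge)→8400, (B,nl_idx)→20000, (B,nl)→160400 …(+1); best=8000 via (B,hash)
  {BC}: card=12500; try (B,hash)→8200, (C,merge)→9400, (B,merge)→9500, (C,hash)→9800, (C,nl_idx)→16500, (B,nl_idx)→17500 …(+2); best=8200 via (B,hash)
  {AC}: card=10000; try (A,hash)→8200, (C,merge)→9400, (A,merge)→9500, (C,hash)→9800, (C,nl_idx)→14000, (C,nl)→200400 …(+1); best=8200 via (A,hash)
  {ABC}: card=25000; try (B,hash)→25400, (A,hash)→27900, (C,hash)→33000, (B,nl_idx)→123200, (B,merge)→162200, (C,nl_idx)→177000 …(+5); best=25400 via (B,hash)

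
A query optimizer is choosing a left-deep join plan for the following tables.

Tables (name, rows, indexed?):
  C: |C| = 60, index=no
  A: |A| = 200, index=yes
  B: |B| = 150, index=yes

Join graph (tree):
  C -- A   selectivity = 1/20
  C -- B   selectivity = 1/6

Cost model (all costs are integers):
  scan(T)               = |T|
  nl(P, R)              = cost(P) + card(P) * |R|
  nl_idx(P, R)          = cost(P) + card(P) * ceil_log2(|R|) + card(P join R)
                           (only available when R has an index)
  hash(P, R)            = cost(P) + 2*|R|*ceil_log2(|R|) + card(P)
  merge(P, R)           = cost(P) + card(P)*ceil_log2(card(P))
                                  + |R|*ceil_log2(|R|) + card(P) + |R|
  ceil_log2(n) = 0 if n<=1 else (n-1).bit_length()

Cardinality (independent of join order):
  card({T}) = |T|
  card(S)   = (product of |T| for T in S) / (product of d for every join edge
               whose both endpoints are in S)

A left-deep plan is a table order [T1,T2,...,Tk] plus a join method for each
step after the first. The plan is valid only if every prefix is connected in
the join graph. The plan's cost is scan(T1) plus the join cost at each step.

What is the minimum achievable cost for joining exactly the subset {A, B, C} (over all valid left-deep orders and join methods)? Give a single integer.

Selinger DP over subsets of {A,B,C}:
  {C}: scan cost=60, card=60
  {A}: scan cost=200, card=200
  {B}: scan cost=150, card=150
  {AC}: card=600; try (C,hash)→1120, (A,nl_idx)→1140, (A,merge)→2280, (C,merge)→2420, (A,hash)→3320, (A,nl)→12060 …(+1); best=1120 via (C,hash)
  {BC}: card=1500; try (C,hash)→1020, (B,merge)→1830, (C,merge)→1920, (B,nl_idx)→2040, (B,hash)→2520, (B,nl)→9060 …(+1); best=1020 via (C,hash)
  {ABC}: card=15000; try (B,hash)→4120, (A,hash)→5720, (B,merge)→9070, (A,merge)→20820, (B,nl_idx)→20920, (A,nl_idx)→28020 …(+2); best=4120 via (B,hash)

4120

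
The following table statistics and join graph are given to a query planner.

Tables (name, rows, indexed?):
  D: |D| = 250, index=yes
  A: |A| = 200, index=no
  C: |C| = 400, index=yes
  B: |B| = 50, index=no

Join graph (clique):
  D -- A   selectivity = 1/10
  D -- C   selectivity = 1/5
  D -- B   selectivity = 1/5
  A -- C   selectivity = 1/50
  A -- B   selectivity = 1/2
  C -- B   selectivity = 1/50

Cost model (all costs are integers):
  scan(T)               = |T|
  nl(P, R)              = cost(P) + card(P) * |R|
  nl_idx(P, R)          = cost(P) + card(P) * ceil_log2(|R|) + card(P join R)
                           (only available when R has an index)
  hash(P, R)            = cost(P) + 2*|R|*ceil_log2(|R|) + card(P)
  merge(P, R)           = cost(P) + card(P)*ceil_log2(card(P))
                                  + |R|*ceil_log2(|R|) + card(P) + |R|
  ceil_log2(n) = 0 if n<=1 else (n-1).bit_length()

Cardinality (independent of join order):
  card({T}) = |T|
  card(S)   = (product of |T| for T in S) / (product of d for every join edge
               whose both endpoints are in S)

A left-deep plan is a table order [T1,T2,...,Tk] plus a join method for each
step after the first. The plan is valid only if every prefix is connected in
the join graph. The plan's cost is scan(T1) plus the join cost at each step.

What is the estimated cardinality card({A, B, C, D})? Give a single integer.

800

Tables in S: A(200), B(50), C(400), D(250)
Edges inside S: D-A(d=10), D-C(d=5), D-B(d=5), A-C(d=50), A-B(d=2), C-B(d=50)
numerator = 200 * 50 * 400 * 250 = 1000000000
denominator = 10 * 5 * 5 * 50 * 2 * 50 = 1250000
card(S) = 1000000000 / 1250000 = 800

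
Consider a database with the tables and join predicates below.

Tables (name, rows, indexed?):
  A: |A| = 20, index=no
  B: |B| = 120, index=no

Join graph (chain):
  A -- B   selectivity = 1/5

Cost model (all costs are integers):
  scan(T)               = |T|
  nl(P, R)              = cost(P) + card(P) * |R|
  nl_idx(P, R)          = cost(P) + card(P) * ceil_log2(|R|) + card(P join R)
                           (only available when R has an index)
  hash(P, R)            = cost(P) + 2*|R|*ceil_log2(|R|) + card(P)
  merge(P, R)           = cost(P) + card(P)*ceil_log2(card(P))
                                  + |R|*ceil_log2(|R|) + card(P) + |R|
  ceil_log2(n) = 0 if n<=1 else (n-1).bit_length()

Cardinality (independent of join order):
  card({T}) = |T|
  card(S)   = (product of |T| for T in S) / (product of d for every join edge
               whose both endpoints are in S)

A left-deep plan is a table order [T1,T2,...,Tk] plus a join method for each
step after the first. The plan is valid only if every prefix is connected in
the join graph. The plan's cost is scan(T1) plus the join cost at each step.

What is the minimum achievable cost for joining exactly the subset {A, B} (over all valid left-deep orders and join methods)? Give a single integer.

440

Selinger DP over subsets of {A,B}:
  {A}: scan cost=20, card=20
  {B}: scan cost=120, card=120
  {AB}: card=480; try (A,hash)→440, (B,merge)→1100, (A,merge)→1200, (B,hash)→1720, (B,nl)→2420, (A,nl)→2520; best=440 via (A,hash)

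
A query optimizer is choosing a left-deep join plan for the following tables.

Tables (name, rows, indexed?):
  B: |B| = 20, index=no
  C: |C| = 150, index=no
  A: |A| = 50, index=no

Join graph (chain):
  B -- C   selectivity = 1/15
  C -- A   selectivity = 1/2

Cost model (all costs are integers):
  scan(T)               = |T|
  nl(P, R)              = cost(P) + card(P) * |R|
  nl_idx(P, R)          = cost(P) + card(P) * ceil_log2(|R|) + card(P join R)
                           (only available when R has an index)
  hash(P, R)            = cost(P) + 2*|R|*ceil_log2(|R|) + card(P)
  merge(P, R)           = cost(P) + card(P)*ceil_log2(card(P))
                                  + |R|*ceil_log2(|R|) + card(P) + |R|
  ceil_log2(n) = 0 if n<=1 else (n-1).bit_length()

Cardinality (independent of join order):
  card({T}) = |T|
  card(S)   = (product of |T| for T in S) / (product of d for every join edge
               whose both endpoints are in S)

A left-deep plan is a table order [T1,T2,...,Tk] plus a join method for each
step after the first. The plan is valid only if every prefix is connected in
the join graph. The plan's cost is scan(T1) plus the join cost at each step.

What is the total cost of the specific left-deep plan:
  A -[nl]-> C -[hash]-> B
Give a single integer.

step 1: scan A: cost=50, card=50
step 2: join C via nl
    card(P join C) = 50*150/(2) = 3750
    cost = 50 + 50*150 = 7550
step 3: join B via hash
    card(P join B) = 3750*20/(15) = 5000
    cost = 7550 + 2*20*5 + 3750 = 11500

11500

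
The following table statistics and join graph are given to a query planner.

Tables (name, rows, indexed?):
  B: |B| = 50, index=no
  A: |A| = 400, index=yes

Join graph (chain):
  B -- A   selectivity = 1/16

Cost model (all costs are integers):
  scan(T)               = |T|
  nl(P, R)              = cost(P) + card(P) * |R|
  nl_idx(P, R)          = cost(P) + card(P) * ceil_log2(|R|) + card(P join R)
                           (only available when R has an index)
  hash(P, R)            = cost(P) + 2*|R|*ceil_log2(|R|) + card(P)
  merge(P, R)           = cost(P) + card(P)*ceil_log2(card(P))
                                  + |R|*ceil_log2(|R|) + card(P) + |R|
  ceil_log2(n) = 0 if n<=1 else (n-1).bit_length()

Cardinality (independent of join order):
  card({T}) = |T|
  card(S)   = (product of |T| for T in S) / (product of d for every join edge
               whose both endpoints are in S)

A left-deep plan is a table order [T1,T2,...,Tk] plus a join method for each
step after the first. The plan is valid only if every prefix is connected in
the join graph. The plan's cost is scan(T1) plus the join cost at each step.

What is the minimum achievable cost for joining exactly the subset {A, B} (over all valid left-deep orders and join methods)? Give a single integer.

Selinger DP over subsets of {A,B}:
  {B}: scan cost=50, card=50
  {A}: scan cost=400, card=400
  {AB}: card=1250; try (B,hash)→1400, (A,nl_idx)→1750, (A,merge)→4400, (B,merge)→4750, (A,hash)→7300, (A,nl)→20050 …(+1); best=1400 via (B,hash)

1400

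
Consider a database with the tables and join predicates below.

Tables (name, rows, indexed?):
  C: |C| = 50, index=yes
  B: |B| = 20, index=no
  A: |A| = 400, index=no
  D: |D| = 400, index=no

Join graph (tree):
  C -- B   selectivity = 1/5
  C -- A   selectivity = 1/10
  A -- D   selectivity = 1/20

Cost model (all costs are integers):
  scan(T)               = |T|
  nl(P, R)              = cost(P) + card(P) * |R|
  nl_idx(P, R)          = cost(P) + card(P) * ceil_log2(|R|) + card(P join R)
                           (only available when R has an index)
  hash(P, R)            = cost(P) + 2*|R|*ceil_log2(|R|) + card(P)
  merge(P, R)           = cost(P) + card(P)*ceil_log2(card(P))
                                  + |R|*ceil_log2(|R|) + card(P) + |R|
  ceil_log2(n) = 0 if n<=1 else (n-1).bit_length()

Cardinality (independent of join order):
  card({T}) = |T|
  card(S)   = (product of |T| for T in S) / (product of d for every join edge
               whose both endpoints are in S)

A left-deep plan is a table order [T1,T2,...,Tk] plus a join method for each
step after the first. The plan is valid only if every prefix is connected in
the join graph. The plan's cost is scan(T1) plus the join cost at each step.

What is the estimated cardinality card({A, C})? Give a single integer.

2000

Tables in S: A(400), C(50)
Edges inside S: C-A(d=10)
numerator = 400 * 50 = 20000
denominator = 10 = 10
card(S) = 20000 / 10 = 2000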